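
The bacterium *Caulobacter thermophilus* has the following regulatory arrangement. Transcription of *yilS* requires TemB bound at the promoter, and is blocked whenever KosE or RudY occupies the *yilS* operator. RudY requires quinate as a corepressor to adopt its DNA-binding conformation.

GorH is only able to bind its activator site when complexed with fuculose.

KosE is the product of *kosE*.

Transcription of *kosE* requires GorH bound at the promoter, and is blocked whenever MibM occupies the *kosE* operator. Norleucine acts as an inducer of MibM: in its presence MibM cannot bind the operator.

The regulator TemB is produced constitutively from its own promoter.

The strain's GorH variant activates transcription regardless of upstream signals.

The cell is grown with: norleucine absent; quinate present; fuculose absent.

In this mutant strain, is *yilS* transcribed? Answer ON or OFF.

OFF

GorH is constitutively active in this strain.
Norleucine is absent, so MibM is active.
With repressor MibM bound, *kosE* is not transcribed.
So KosE is not produced.
Quinate is present, so RudY is active.
TemB is produced constitutively and is active.
With repressor RudY bound, *yilS* is not transcribed.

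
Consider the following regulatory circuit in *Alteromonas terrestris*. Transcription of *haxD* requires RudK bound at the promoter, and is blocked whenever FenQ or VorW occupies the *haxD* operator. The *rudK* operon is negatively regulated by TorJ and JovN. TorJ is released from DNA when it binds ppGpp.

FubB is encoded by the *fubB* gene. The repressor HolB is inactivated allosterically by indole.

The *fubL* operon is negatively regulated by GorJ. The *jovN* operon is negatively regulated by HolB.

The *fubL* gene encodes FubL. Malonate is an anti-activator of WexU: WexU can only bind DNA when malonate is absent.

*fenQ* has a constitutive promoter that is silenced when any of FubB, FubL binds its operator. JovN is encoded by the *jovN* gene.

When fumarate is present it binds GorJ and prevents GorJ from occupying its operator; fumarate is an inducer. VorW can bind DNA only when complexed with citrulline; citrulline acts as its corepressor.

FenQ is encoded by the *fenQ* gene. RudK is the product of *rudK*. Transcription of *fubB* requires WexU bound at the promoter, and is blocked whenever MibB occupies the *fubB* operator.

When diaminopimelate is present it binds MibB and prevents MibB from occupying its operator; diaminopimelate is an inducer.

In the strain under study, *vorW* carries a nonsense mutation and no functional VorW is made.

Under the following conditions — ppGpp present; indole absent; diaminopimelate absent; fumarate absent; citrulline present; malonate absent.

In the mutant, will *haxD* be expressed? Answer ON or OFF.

Malonate is absent, so WexU is active.
Diaminopimelate is absent, so MibB is active.
With repressor MibB bound, *fubB* is not transcribed.
So FubB is not produced.
Fumarate is absent, so GorJ is active.
With repressor GorJ bound, *fubL* is not transcribed.
So FubL is not produced.
With no repressor bound, *fenQ* is transcribed.
So FenQ is produced and active.
ppGpp is present, so TorJ is inactive.
Indole is absent, so HolB is active.
With repressor HolB bound, *jovN* is not transcribed.
So JovN is not produced.
With no repressor bound, *rudK* is transcribed.
So RudK is produced and active.
VorW is non-functional in this strain, so it has no effect.
With repressor FenQ bound, *haxD* is not transcribed.

OFF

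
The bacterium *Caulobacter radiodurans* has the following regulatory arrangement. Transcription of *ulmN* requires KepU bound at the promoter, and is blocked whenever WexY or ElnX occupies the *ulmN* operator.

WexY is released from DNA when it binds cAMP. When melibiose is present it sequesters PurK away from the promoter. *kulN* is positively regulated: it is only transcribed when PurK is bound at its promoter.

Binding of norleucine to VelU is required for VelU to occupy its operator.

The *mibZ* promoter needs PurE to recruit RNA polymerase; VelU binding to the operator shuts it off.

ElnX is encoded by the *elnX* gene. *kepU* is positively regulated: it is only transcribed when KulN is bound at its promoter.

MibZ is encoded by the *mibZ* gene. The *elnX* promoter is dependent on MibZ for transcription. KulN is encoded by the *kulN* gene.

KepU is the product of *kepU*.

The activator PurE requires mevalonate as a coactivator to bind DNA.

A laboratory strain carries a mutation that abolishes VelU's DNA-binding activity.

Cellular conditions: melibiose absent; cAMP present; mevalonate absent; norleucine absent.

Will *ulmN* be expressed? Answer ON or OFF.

ON

cAMP is present, so WexY is inactive.
Melibiose is absent, so PurK is active.
No repressor is bound and PurK is active, so *kulN* is transcribed.
So KulN is produced and active.
No repressor is bound and KulN is active, so *kepU* is transcribed.
So KepU is produced and active.
Mevalonate is absent, so PurE is inactive.
VelU is non-functional in this strain, so it has no effect.
Required activator PurE is absent, so *mibZ* is not transcribed.
So MibZ is not produced.
Required activator MibZ is absent, so *elnX* is not transcribed.
So ElnX is not produced.
No repressor is bound and KepU is active, so *ulmN* is transcribed.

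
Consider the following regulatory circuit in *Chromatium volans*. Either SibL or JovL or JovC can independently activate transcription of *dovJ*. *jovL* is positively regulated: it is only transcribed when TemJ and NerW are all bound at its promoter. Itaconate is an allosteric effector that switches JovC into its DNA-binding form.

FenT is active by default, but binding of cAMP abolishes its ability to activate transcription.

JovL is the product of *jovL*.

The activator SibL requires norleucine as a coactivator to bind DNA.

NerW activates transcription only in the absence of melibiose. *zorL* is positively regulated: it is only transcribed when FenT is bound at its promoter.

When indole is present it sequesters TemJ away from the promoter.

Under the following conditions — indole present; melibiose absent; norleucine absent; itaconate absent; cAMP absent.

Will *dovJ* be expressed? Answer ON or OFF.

Norleucine is absent, so SibL is inactive.
Indole is present, so TemJ is inactive.
Melibiose is absent, so NerW is active.
Required activator TemJ is absent, so *jovL* is not transcribed.
So JovL is not produced.
Itaconate is absent, so JovC is inactive.
No activator is available at the *dovJ* promoter, so *dovJ* is not transcribed.

OFF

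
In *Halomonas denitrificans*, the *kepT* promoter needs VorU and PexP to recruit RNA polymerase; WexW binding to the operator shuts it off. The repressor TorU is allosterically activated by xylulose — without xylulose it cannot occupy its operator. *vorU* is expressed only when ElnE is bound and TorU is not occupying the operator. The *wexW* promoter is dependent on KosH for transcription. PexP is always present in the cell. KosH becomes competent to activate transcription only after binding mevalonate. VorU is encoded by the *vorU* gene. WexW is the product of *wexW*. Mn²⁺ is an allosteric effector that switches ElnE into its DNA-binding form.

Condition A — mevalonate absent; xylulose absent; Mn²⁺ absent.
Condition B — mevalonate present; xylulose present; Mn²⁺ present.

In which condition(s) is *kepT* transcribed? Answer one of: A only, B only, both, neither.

neither

Condition A:
Mevalonate is absent, so KosH is inactive.
Required activator KosH is absent, so *wexW* is not transcribed.
So WexW is not produced.
Xylulose is absent, so TorU is inactive.
Mn²⁺ is absent, so ElnE is inactive.
Required activator ElnE is absent, so *vorU* is not transcribed.
So VorU is not produced.
PexP is produced constitutively and is active.
Required activator VorU is absent, so *kepT* is not transcribed.
→ *kepT* is OFF in A.
Condition B:
Mevalonate is present, so KosH is active.
No repressor is bound and KosH is active, so *wexW* is transcribed.
So WexW is produced and active.
Xylulose is present, so TorU is active.
Mn²⁺ is present, so ElnE is active.
With repressor TorU bound, *vorU* is not transcribed.
So VorU is not produced.
PexP is produced constitutively and is active.
With repressor WexW bound, *kepT* is not transcribed.
→ *kepT* is OFF in B.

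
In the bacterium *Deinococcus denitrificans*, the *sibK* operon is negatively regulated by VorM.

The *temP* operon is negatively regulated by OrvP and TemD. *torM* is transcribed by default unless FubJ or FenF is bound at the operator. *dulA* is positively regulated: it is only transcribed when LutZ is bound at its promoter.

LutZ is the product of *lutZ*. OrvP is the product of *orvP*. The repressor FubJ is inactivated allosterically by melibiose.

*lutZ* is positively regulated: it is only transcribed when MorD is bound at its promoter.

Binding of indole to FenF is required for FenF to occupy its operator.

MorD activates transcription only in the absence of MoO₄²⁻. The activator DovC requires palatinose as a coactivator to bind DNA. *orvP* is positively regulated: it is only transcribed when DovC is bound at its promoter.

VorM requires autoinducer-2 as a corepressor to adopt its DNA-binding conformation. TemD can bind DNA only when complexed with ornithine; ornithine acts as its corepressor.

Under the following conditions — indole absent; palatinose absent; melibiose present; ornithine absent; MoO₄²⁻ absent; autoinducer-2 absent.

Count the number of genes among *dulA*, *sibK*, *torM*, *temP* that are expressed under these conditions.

4

MoO₄²⁻ is absent, so MorD is active.
No repressor is bound and MorD is active, so *lutZ* is transcribed.
So LutZ is produced and active.
No repressor is bound and LutZ is active, so *dulA* is transcribed.
→ *dulA* is ON.
Autoinducer-2 is absent, so VorM is inactive.
With no repressor bound, *sibK* is transcribed.
→ *sibK* is ON.
Melibiose is present, so FubJ is inactive.
Indole is absent, so FenF is inactive.
With no repressor bound, *torM* is transcribed.
→ *torM* is ON.
Palatinose is absent, so DovC is inactive.
Required activator DovC is absent, so *orvP* is not transcribed.
So OrvP is not produced.
Ornithine is absent, so TemD is inactive.
With no repressor bound, *temP* is transcribed.
→ *temP* is ON.
4 of the 4 genes are transcribed.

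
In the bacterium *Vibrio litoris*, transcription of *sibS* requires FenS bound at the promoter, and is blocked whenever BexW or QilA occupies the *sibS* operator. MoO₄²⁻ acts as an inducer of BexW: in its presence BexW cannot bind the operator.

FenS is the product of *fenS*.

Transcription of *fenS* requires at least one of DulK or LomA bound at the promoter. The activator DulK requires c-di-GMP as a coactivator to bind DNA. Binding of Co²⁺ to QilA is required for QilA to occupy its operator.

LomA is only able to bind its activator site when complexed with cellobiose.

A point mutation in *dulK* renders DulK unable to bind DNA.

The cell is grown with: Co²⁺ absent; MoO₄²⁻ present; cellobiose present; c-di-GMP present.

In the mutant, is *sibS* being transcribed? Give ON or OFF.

ON

MoO₄²⁻ is present, so BexW is inactive.
Co²⁺ is absent, so QilA is inactive.
DulK is non-functional in this strain, so it has no effect.
Cellobiose is present, so LomA is active.
Activator LomA is present, so *fenS* is transcribed.
So FenS is produced and active.
No repressor is bound and FenS is active, so *sibS* is transcribed.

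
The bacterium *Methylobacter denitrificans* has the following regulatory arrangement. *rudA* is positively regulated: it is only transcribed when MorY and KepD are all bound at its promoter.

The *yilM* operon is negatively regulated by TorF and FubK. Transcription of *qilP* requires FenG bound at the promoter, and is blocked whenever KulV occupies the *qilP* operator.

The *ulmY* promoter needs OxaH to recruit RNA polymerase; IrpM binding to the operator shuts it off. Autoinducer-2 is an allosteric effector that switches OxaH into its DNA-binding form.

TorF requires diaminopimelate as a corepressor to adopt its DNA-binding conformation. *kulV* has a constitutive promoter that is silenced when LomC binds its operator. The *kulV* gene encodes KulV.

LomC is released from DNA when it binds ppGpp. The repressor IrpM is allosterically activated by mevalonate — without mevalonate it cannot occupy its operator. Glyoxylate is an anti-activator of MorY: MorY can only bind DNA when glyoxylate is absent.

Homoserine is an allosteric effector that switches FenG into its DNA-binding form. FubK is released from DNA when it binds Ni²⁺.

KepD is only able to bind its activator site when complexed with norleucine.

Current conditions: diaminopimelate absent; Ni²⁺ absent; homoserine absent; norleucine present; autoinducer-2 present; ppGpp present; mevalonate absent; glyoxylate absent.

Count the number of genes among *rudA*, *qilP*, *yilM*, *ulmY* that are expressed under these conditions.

Glyoxylate is absent, so MorY is active.
Norleucine is present, so KepD is active.
No repressor is bound and MorY and KepD are active, so *rudA* is transcribed.
→ *rudA* is ON.
ppGpp is present, so LomC is inactive.
With no repressor bound, *kulV* is transcribed.
So KulV is produced and active.
Homoserine is absent, so FenG is inactive.
With repressor KulV bound, *qilP* is not transcribed.
→ *qilP* is OFF.
Diaminopimelate is absent, so TorF is inactive.
Ni²⁺ is absent, so FubK is active.
With repressor FubK bound, *yilM* is not transcribed.
→ *yilM* is OFF.
Mevalonate is absent, so IrpM is inactive.
Autoinducer-2 is present, so OxaH is active.
No repressor is bound and OxaH is active, so *ulmY* is transcribed.
→ *ulmY* is ON.
2 of the 4 genes are transcribed.

2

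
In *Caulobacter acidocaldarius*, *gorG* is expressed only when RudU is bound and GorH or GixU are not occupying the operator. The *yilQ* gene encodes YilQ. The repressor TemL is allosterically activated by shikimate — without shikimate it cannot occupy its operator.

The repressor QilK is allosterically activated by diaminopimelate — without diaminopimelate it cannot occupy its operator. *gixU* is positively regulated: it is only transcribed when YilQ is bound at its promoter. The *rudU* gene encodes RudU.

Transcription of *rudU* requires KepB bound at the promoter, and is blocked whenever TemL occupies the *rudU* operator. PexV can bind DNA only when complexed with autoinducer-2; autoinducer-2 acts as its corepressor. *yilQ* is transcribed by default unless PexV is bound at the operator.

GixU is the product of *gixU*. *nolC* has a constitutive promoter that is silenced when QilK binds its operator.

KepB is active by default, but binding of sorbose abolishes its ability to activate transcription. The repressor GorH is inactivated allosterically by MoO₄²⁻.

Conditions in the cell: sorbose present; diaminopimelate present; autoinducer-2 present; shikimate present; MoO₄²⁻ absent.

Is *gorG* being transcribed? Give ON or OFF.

OFF

MoO₄²⁻ is absent, so GorH is active.
Sorbose is present, so KepB is inactive.
Shikimate is present, so TemL is active.
With repressor TemL bound, *rudU* is not transcribed.
So RudU is not produced.
Autoinducer-2 is present, so PexV is active.
With repressor PexV bound, *yilQ* is not transcribed.
So YilQ is not produced.
Required activator YilQ is absent, so *gixU* is not transcribed.
So GixU is not produced.
With repressor GorH bound, *gorG* is not transcribed.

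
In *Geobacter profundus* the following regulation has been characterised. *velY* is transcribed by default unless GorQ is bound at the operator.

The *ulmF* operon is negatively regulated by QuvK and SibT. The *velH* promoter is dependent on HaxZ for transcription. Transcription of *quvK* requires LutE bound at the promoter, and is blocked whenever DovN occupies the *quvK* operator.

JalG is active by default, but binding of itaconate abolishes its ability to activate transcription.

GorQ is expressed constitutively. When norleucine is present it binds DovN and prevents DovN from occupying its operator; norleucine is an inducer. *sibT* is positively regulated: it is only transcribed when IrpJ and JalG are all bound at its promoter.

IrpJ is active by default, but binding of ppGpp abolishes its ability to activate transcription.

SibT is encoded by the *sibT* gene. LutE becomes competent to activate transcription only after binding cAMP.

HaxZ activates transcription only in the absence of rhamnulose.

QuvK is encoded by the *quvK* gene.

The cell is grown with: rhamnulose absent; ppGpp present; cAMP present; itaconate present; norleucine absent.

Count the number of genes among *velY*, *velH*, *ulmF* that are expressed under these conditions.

GorQ is produced constitutively and is active.
With repressor GorQ bound, *velY* is not transcribed.
→ *velY* is OFF.
Rhamnulose is absent, so HaxZ is active.
No repressor is bound and HaxZ is active, so *velH* is transcribed.
→ *velH* is ON.
cAMP is present, so LutE is active.
Norleucine is absent, so DovN is active.
With repressor DovN bound, *quvK* is not transcribed.
So QuvK is not produced.
ppGpp is present, so IrpJ is inactive.
Itaconate is present, so JalG is inactive.
Required activator IrpJ is absent, so *sibT* is not transcribed.
So SibT is not produced.
With no repressor bound, *ulmF* is transcribed.
→ *ulmF* is ON.
2 of the 3 genes are transcribed.

2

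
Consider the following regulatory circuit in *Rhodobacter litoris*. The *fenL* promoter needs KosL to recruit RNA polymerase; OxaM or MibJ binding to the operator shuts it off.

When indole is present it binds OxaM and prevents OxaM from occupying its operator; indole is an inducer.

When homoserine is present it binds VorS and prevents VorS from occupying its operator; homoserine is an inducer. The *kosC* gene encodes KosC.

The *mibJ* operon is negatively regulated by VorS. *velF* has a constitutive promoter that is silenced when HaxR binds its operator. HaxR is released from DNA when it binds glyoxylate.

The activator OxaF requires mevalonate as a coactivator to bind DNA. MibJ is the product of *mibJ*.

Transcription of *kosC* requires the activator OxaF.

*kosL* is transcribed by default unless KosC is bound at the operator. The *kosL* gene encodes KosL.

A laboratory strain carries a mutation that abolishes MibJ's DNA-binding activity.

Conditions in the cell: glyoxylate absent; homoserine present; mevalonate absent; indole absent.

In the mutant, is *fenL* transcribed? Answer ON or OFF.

OFF

Indole is absent, so OxaM is active.
MibJ is non-functional in this strain, so it has no effect.
Mevalonate is absent, so OxaF is inactive.
Required activator OxaF is absent, so *kosC* is not transcribed.
So KosC is not produced.
With no repressor bound, *kosL* is transcribed.
So KosL is produced and active.
With repressor OxaM bound, *fenL* is not transcribed.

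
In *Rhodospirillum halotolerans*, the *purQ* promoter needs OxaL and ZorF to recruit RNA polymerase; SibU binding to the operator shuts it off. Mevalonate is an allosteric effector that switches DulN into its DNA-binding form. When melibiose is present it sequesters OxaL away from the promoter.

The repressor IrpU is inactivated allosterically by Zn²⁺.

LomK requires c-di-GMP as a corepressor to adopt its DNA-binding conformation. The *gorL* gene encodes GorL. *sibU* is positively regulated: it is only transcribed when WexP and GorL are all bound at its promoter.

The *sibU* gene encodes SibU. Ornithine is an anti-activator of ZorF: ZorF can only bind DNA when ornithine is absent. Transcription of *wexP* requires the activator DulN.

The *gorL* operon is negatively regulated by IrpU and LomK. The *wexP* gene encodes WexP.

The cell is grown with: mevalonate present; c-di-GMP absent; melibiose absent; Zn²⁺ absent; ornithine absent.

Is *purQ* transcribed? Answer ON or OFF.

Mevalonate is present, so DulN is active.
No repressor is bound and DulN is active, so *wexP* is transcribed.
So WexP is produced and active.
Zn²⁺ is absent, so IrpU is active.
c-di-GMP is absent, so LomK is inactive.
With repressor IrpU bound, *gorL* is not transcribed.
So GorL is not produced.
Required activator GorL is absent, so *sibU* is not transcribed.
So SibU is not produced.
Melibiose is absent, so OxaL is active.
Ornithine is absent, so ZorF is active.
No repressor is bound and OxaL and ZorF are active, so *purQ* is transcribed.

ON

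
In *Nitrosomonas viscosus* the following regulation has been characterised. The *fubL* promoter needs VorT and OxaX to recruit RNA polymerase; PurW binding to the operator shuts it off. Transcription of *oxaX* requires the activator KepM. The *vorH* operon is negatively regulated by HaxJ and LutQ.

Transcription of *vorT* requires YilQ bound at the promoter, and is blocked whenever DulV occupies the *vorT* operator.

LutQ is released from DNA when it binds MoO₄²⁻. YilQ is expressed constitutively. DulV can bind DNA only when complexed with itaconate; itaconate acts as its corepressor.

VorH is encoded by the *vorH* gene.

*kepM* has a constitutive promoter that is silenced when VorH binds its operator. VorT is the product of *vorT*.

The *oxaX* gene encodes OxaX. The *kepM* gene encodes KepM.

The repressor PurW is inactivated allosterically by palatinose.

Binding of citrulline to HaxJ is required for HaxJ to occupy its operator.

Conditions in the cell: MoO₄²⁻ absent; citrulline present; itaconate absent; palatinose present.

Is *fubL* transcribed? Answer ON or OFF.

Palatinose is present, so PurW is inactive.
Itaconate is absent, so DulV is inactive.
YilQ is produced constitutively and is active.
No repressor is bound and YilQ is active, so *vorT* is transcribed.
So VorT is produced and active.
Citrulline is present, so HaxJ is active.
MoO₄²⁻ is absent, so LutQ is active.
With repressor HaxJ bound, *vorH* is not transcribed.
So VorH is not produced.
With no repressor bound, *kepM* is transcribed.
So KepM is produced and active.
No repressor is bound and KepM is active, so *oxaX* is transcribed.
So OxaX is produced and active.
No repressor is bound and VorT and OxaX are active, so *fubL* is transcribed.

ON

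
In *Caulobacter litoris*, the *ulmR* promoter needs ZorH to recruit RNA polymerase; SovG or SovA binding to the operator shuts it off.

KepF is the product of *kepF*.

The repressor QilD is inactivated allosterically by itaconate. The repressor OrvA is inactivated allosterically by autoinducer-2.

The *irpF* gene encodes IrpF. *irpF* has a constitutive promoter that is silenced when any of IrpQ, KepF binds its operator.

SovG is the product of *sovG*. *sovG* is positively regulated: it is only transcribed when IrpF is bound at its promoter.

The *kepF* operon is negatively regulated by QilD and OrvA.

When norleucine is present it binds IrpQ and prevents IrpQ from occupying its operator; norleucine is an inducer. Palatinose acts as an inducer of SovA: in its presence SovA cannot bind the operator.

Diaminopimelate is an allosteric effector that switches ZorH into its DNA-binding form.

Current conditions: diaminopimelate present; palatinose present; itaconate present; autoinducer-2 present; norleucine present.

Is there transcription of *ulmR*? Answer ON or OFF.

Norleucine is present, so IrpQ is inactive.
Itaconate is present, so QilD is inactive.
Autoinducer-2 is present, so OrvA is inactive.
With no repressor bound, *kepF* is transcribed.
So KepF is produced and active.
With repressor KepF bound, *irpF* is not transcribed.
So IrpF is not produced.
Required activator IrpF is absent, so *sovG* is not transcribed.
So SovG is not produced.
Diaminopimelate is present, so ZorH is active.
Palatinose is present, so SovA is inactive.
No repressor is bound and ZorH is active, so *ulmR* is transcribed.

ON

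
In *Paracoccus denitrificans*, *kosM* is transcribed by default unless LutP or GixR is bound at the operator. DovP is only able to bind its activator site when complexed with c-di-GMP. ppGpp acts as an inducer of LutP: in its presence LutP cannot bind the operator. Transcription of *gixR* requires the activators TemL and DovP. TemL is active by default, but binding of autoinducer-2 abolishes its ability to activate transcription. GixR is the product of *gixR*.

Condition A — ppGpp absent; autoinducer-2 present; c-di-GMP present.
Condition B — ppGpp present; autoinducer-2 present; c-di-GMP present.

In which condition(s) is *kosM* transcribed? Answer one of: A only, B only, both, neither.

Condition A:
ppGpp is absent, so LutP is active.
Autoinducer-2 is present, so TemL is inactive.
c-di-GMP is present, so DovP is active.
Required activator TemL is absent, so *gixR* is not transcribed.
So GixR is not produced.
With repressor LutP bound, *kosM* is not transcribed.
→ *kosM* is OFF in A.
Condition B:
ppGpp is present, so LutP is inactive.
Autoinducer-2 is present, so TemL is inactive.
c-di-GMP is present, so DovP is active.
Required activator TemL is absent, so *gixR* is not transcribed.
So GixR is not produced.
With no repressor bound, *kosM* is transcribed.
→ *kosM* is ON in B.

B only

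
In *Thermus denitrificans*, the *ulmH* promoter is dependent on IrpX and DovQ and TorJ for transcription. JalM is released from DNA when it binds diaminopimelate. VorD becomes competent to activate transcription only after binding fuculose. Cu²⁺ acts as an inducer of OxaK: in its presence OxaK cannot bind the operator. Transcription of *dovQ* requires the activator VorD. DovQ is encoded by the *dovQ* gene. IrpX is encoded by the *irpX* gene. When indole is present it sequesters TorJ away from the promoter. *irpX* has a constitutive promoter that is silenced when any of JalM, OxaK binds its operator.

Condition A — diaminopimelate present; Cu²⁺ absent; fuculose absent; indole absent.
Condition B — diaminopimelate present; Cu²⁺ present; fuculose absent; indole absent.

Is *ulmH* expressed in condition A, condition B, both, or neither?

Condition A:
Diaminopimelate is present, so JalM is inactive.
Cu²⁺ is absent, so OxaK is active.
With repressor OxaK bound, *irpX* is not transcribed.
So IrpX is not produced.
Fuculose is absent, so VorD is inactive.
Required activator VorD is absent, so *dovQ* is not transcribed.
So DovQ is not produced.
Indole is absent, so TorJ is active.
Required activator IrpX is absent, so *ulmH* is not transcribed.
→ *ulmH* is OFF in A.
Condition B:
Diaminopimelate is present, so JalM is inactive.
Cu²⁺ is present, so OxaK is inactive.
With no repressor bound, *irpX* is transcribed.
So IrpX is produced and active.
Fuculose is absent, so VorD is inactive.
Required activator VorD is absent, so *dovQ* is not transcribed.
So DovQ is not produced.
Indole is absent, so TorJ is active.
Required activator DovQ is absent, so *ulmH* is not transcribed.
→ *ulmH* is OFF in B.

neither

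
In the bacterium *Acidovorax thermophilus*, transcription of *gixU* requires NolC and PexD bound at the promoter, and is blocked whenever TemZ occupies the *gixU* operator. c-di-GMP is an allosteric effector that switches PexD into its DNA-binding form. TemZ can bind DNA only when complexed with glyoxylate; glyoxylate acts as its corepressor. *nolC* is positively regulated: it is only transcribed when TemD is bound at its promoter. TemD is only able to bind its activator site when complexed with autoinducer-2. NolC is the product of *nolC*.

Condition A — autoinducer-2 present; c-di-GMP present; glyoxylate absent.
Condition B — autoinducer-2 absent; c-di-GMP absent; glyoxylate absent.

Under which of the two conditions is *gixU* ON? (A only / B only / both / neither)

A only

Condition A:
Autoinducer-2 is present, so TemD is active.
No repressor is bound and TemD is active, so *nolC* is transcribed.
So NolC is produced and active.
c-di-GMP is present, so PexD is active.
Glyoxylate is absent, so TemZ is inactive.
No repressor is bound and NolC and PexD are active, so *gixU* is transcribed.
→ *gixU* is ON in A.
Condition B:
Autoinducer-2 is absent, so TemD is inactive.
Required activator TemD is absent, so *nolC* is not transcribed.
So NolC is not produced.
c-di-GMP is absent, so PexD is inactive.
Glyoxylate is absent, so TemZ is inactive.
Required activator NolC is absent, so *gixU* is not transcribed.
→ *gixU* is OFF in B.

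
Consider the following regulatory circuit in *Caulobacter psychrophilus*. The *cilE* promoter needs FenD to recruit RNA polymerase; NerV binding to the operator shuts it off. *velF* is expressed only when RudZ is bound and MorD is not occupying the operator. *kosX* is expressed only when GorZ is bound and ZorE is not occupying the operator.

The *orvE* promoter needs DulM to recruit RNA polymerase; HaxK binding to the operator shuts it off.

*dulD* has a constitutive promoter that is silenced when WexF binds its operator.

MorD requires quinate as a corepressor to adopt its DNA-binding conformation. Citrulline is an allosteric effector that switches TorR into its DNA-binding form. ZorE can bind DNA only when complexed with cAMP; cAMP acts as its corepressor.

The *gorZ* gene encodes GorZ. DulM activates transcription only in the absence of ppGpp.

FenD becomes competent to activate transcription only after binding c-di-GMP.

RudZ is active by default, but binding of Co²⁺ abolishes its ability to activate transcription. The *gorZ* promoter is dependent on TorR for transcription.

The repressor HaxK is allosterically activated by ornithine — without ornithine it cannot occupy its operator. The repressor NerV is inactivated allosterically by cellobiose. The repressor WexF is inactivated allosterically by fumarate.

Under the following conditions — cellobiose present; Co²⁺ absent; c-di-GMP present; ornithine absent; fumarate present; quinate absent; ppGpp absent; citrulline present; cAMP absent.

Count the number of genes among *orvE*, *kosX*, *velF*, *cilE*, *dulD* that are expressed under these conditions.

5

ppGpp is absent, so DulM is active.
Ornithine is absent, so HaxK is inactive.
No repressor is bound and DulM is active, so *orvE* is transcribed.
→ *orvE* is ON.
cAMP is absent, so ZorE is inactive.
Citrulline is present, so TorR is active.
No repressor is bound and TorR is active, so *gorZ* is transcribed.
So GorZ is produced and active.
No repressor is bound and GorZ is active, so *kosX* is transcribed.
→ *kosX* is ON.
Quinate is absent, so MorD is inactive.
Co²⁺ is absent, so RudZ is active.
No repressor is bound and RudZ is active, so *velF* is transcribed.
→ *velF* is ON.
Cellobiose is present, so NerV is inactive.
c-di-GMP is present, so FenD is active.
No repressor is bound and FenD is active, so *cilE* is transcribed.
→ *cilE* is ON.
Fumarate is present, so WexF is inactive.
With no repressor bound, *dulD* is transcribed.
→ *dulD* is ON.
5 of the 5 genes are transcribed.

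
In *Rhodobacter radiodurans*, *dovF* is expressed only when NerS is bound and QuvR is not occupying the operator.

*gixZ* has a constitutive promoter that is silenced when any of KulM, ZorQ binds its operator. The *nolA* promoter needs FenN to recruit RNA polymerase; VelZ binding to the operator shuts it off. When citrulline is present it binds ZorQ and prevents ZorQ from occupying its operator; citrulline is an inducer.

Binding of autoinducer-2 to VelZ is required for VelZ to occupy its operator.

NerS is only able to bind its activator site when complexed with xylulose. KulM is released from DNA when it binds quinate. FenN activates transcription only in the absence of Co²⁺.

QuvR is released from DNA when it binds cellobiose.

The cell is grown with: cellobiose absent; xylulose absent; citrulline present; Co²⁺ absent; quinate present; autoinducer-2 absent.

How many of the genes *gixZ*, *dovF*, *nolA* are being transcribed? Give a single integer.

2

Quinate is present, so KulM is inactive.
Citrulline is present, so ZorQ is inactive.
With no repressor bound, *gixZ* is transcribed.
→ *gixZ* is ON.
Xylulose is absent, so NerS is inactive.
Cellobiose is absent, so QuvR is active.
With repressor QuvR bound, *dovF* is not transcribed.
→ *dovF* is OFF.
Autoinducer-2 is absent, so VelZ is inactive.
Co²⁺ is absent, so FenN is active.
No repressor is bound and FenN is active, so *nolA* is transcribed.
→ *nolA* is ON.
2 of the 3 genes are transcribed.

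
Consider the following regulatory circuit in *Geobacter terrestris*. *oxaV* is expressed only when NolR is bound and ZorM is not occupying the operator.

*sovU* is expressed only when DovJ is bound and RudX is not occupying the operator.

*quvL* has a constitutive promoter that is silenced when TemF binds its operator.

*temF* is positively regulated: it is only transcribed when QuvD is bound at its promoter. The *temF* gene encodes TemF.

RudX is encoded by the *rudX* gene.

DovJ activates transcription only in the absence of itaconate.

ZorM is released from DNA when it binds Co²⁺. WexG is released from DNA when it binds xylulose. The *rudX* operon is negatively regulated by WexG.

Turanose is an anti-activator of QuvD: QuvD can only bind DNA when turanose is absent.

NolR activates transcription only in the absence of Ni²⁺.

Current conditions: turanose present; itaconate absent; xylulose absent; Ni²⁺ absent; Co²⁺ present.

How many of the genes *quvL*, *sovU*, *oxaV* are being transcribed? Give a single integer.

3

Turanose is present, so QuvD is inactive.
Required activator QuvD is absent, so *temF* is not transcribed.
So TemF is not produced.
With no repressor bound, *quvL* is transcribed.
→ *quvL* is ON.
Itaconate is absent, so DovJ is active.
Xylulose is absent, so WexG is active.
With repressor WexG bound, *rudX* is not transcribed.
So RudX is not produced.
No repressor is bound and DovJ is active, so *sovU* is transcribed.
→ *sovU* is ON.
Co²⁺ is present, so ZorM is inactive.
Ni²⁺ is absent, so NolR is active.
No repressor is bound and NolR is active, so *oxaV* is transcribed.
→ *oxaV* is ON.
3 of the 3 genes are transcribed.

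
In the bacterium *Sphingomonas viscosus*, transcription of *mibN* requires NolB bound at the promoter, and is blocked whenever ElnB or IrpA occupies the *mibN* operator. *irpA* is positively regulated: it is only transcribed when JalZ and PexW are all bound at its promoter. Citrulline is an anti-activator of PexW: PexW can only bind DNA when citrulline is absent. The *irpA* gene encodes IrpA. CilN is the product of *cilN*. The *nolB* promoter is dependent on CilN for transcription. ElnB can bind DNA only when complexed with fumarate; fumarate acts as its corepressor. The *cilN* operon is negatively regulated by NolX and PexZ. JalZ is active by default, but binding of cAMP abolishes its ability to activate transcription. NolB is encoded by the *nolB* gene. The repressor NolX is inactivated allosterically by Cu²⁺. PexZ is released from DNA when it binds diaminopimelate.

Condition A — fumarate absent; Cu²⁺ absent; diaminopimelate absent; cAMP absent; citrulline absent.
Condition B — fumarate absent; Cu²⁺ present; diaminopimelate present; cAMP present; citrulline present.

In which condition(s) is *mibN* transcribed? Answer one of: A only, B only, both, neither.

Condition A:
Fumarate is absent, so ElnB is inactive.
Cu²⁺ is absent, so NolX is active.
Diaminopimelate is absent, so PexZ is active.
With repressor NolX bound, *cilN* is not transcribed.
So CilN is not produced.
Required activator CilN is absent, so *nolB* is not transcribed.
So NolB is not produced.
cAMP is absent, so JalZ is active.
Citrulline is absent, so PexW is active.
No repressor is bound and JalZ and PexW are active, so *irpA* is transcribed.
So IrpA is produced and active.
With repressor IrpA bound, *mibN* is not transcribed.
→ *mibN* is OFF in A.
Condition B:
Fumarate is absent, so ElnB is inactive.
Cu²⁺ is present, so NolX is inactive.
Diaminopimelate is present, so PexZ is inactive.
With no repressor bound, *cilN* is transcribed.
So CilN is produced and active.
No repressor is bound and CilN is active, so *nolB* is transcribed.
So NolB is produced and active.
cAMP is present, so JalZ is inactive.
Citrulline is present, so PexW is inactive.
Required activator JalZ is absent, so *irpA* is not transcribed.
So IrpA is not produced.
No repressor is bound and NolB is active, so *mibN* is transcribed.
→ *mibN* is ON in B.

B only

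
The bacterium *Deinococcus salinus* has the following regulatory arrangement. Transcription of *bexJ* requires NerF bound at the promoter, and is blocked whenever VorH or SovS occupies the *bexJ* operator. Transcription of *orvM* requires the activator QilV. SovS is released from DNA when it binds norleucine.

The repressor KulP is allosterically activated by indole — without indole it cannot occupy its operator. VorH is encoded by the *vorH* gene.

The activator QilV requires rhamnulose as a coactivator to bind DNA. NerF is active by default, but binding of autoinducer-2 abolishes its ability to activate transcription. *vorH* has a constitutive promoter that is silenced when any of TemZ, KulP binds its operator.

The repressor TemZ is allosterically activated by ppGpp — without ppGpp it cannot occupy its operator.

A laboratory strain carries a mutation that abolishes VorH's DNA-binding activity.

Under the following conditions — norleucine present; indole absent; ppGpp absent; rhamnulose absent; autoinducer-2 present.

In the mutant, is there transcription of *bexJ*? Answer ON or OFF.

OFF

VorH is non-functional in this strain, so it has no effect.
Autoinducer-2 is present, so NerF is inactive.
Norleucine is present, so SovS is inactive.
Required activator NerF is absent, so *bexJ* is not transcribed.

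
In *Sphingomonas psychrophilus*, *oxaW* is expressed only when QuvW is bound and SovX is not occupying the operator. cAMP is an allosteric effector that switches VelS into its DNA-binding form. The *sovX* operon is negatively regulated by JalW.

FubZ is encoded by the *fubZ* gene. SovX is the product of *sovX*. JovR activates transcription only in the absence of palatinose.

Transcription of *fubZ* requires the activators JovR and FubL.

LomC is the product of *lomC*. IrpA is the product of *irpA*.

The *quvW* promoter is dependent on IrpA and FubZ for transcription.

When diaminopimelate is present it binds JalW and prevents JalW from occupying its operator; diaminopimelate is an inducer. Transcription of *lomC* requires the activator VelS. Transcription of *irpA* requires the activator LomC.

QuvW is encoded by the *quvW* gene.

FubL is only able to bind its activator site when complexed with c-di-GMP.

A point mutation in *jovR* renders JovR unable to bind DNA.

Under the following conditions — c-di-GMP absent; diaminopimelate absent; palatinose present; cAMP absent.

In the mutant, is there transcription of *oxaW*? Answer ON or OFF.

OFF

cAMP is absent, so VelS is inactive.
Required activator VelS is absent, so *lomC* is not transcribed.
So LomC is not produced.
Required activator LomC is absent, so *irpA* is not transcribed.
So IrpA is not produced.
JovR is non-functional in this strain, so it has no effect.
c-di-GMP is absent, so FubL is inactive.
Required activator JovR is absent, so *fubZ* is not transcribed.
So FubZ is not produced.
Required activator IrpA is absent, so *quvW* is not transcribed.
So QuvW is not produced.
Diaminopimelate is absent, so JalW is active.
With repressor JalW bound, *sovX* is not transcribed.
So SovX is not produced.
Required activator QuvW is absent, so *oxaW* is not transcribed.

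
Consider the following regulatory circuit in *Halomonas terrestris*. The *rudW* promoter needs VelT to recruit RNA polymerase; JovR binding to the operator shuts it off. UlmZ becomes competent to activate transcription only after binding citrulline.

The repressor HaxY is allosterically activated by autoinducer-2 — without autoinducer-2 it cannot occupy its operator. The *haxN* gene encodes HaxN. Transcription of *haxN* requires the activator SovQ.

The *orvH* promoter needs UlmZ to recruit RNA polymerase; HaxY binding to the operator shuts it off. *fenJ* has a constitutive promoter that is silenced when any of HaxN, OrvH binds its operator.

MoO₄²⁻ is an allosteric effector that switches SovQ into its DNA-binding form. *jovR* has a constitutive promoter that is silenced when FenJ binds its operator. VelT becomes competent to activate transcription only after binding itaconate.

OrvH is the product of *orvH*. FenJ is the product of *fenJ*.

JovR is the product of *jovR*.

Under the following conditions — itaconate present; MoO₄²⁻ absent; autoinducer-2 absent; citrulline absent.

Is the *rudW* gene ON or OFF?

MoO₄²⁻ is absent, so SovQ is inactive.
Required activator SovQ is absent, so *haxN* is not transcribed.
So HaxN is not produced.
Citrulline is absent, so UlmZ is inactive.
Autoinducer-2 is absent, so HaxY is inactive.
Required activator UlmZ is absent, so *orvH* is not transcribed.
So OrvH is not produced.
With no repressor bound, *fenJ* is transcribed.
So FenJ is produced and active.
With repressor FenJ bound, *jovR* is not transcribed.
So JovR is not produced.
Itaconate is present, so VelT is active.
No repressor is bound and VelT is active, so *rudW* is transcribed.

ON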